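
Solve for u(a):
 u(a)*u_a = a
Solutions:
 u(a) = -sqrt(C1 + a^2)
 u(a) = sqrt(C1 + a^2)


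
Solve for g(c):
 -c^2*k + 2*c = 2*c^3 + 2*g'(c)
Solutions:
 g(c) = C1 - c^4/4 - c^3*k/6 + c^2/2


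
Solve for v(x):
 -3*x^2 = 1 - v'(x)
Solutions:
 v(x) = C1 + x^3 + x


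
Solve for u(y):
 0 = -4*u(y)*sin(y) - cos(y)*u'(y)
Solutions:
 u(y) = C1*cos(y)^4


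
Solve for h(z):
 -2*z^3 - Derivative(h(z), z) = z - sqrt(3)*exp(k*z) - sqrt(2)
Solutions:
 h(z) = C1 - z^4/2 - z^2/2 + sqrt(2)*z + sqrt(3)*exp(k*z)/k


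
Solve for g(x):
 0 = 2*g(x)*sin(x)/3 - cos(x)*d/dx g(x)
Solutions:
 g(x) = C1/cos(x)^(2/3)


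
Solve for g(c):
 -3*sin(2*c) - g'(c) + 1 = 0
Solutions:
 g(c) = C1 + c + 3*cos(2*c)/2


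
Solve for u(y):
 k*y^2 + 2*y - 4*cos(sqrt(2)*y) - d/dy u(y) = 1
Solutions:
 u(y) = C1 + k*y^3/3 + y^2 - y - 2*sqrt(2)*sin(sqrt(2)*y)


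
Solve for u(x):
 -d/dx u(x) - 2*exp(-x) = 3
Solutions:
 u(x) = C1 - 3*x + 2*exp(-x)


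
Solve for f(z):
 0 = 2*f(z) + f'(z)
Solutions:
 f(z) = C1*exp(-2*z)


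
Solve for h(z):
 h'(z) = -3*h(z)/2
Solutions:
 h(z) = C1*exp(-3*z/2)


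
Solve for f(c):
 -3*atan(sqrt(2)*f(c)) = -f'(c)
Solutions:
 Integral(1/atan(sqrt(2)*_y), (_y, f(c))) = C1 + 3*c


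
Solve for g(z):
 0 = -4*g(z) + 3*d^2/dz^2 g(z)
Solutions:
 g(z) = C1*exp(-2*sqrt(3)*z/3) + C2*exp(2*sqrt(3)*z/3)


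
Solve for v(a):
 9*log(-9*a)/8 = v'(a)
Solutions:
 v(a) = C1 + 9*a*log(-a)/8 + 9*a*(-1 + 2*log(3))/8


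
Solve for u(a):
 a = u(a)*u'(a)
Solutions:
 u(a) = -sqrt(C1 + a^2)
 u(a) = sqrt(C1 + a^2)


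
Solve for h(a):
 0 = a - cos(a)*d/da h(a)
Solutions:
 h(a) = C1 + Integral(a/cos(a), a)


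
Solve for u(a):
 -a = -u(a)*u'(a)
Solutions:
 u(a) = -sqrt(C1 + a^2)
 u(a) = sqrt(C1 + a^2)


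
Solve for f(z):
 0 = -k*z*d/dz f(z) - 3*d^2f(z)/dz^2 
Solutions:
 f(z) = Piecewise((-sqrt(6)*sqrt(pi)*C1*erf(sqrt(6)*sqrt(k)*z/6)/(2*sqrt(k)) - C2, (k > 0) | (k < 0)), (-C1*z - C2, True))


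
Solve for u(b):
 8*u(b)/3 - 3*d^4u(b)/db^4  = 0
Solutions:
 u(b) = C1*exp(-2^(3/4)*sqrt(3)*b/3) + C2*exp(2^(3/4)*sqrt(3)*b/3) + C3*sin(2^(3/4)*sqrt(3)*b/3) + C4*cos(2^(3/4)*sqrt(3)*b/3)


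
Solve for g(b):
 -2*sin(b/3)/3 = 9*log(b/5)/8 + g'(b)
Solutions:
 g(b) = C1 - 9*b*log(b)/8 + 9*b/8 + 9*b*log(5)/8 + 2*cos(b/3)


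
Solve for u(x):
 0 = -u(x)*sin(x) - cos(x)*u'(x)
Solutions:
 u(x) = C1*cos(x)


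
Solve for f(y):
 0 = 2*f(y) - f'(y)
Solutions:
 f(y) = C1*exp(2*y)


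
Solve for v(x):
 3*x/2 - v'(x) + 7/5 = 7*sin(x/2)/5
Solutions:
 v(x) = C1 + 3*x^2/4 + 7*x/5 + 14*cos(x/2)/5


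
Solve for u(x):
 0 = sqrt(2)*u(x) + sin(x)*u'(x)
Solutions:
 u(x) = C1*(cos(x) + 1)^(sqrt(2)/2)/(cos(x) - 1)^(sqrt(2)/2)


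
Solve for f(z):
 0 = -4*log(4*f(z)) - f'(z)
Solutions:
 Integral(1/(log(_y) + 2*log(2)), (_y, f(z)))/4 = C1 - z


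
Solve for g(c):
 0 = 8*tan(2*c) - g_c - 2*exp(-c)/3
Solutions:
 g(c) = C1 + 2*log(tan(2*c)^2 + 1) + 2*exp(-c)/3


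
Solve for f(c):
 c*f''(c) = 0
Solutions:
 f(c) = C1 + C2*c


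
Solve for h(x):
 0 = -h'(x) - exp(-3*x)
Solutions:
 h(x) = C1 + exp(-3*x)/3


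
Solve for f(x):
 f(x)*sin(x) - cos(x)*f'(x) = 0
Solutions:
 f(x) = C1/cos(x)


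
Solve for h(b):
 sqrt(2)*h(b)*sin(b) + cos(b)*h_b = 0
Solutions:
 h(b) = C1*cos(b)^(sqrt(2))


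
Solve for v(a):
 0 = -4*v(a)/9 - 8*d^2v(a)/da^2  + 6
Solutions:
 v(a) = C1*sin(sqrt(2)*a/6) + C2*cos(sqrt(2)*a/6) + 27/2


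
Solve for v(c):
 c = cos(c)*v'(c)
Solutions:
 v(c) = C1 + Integral(c/cos(c), c)


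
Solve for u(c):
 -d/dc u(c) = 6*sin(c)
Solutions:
 u(c) = C1 + 6*cos(c)


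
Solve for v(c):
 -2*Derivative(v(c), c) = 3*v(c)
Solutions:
 v(c) = C1*exp(-3*c/2)


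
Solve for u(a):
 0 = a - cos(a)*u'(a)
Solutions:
 u(a) = C1 + Integral(a/cos(a), a)


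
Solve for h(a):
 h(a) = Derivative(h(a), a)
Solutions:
 h(a) = C1*exp(a)


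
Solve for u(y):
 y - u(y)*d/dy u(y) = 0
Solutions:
 u(y) = -sqrt(C1 + y^2)
 u(y) = sqrt(C1 + y^2)


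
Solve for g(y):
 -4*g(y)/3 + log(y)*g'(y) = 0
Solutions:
 g(y) = C1*exp(4*li(y)/3)


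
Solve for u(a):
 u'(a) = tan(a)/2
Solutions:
 u(a) = C1 - log(cos(a))/2


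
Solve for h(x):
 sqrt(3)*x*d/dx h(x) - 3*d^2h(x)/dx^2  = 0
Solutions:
 h(x) = C1 + C2*erfi(sqrt(2)*3^(3/4)*x/6)


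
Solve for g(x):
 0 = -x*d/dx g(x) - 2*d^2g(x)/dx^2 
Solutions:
 g(x) = C1 + C2*erf(x/2)


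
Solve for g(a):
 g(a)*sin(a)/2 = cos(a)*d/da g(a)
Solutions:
 g(a) = C1/sqrt(cos(a))


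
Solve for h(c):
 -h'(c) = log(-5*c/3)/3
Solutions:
 h(c) = C1 - c*log(-c)/3 + c*(-log(5) + 1 + log(3))/3


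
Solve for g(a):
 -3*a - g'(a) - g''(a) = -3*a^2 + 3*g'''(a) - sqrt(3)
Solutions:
 g(a) = C1 + a^3 - 9*a^2/2 - 9*a + sqrt(3)*a + (C2*sin(sqrt(11)*a/6) + C3*cos(sqrt(11)*a/6))*exp(-a/6)


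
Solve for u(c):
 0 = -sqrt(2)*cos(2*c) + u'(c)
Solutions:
 u(c) = C1 + sqrt(2)*sin(2*c)/2


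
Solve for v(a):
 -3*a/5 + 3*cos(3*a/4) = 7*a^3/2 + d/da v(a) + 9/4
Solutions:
 v(a) = C1 - 7*a^4/8 - 3*a^2/10 - 9*a/4 + 4*sin(3*a/4)


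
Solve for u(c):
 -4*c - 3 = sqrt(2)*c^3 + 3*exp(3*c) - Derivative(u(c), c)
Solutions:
 u(c) = C1 + sqrt(2)*c^4/4 + 2*c^2 + 3*c + exp(3*c)


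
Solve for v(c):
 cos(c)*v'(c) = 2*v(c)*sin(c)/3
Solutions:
 v(c) = C1/cos(c)^(2/3)


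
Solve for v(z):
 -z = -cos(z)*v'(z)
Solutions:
 v(z) = C1 + Integral(z/cos(z), z)


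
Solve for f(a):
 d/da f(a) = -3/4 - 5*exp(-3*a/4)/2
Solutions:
 f(a) = C1 - 3*a/4 + 10*exp(-3*a/4)/3


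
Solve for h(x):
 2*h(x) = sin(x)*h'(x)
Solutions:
 h(x) = C1*(cos(x) - 1)/(cos(x) + 1)


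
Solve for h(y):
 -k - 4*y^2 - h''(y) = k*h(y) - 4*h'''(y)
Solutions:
 h(y) = C1*exp(y*(-(-216*k + sqrt((216*k + 1)^2 - 1) - 1)^(1/3) + 1 - 1/(-216*k + sqrt((216*k + 1)^2 - 1) - 1)^(1/3))/12) + C2*exp(y*((-216*k + sqrt((216*k + 1)^2 - 1) - 1)^(1/3) - sqrt(3)*I*(-216*k + sqrt((216*k + 1)^2 - 1) - 1)^(1/3) + 2 - 4/((-1 + sqrt(3)*I)*(-216*k + sqrt((216*k + 1)^2 - 1) - 1)^(1/3)))/24) + C3*exp(y*((-216*k + sqrt((216*k + 1)^2 - 1) - 1)^(1/3) + sqrt(3)*I*(-216*k + sqrt((216*k + 1)^2 - 1) - 1)^(1/3) + 2 + 4/((1 + sqrt(3)*I)*(-216*k + sqrt((216*k + 1)^2 - 1) - 1)^(1/3)))/24) - 1 - 4*y^2/k + 8/k^2


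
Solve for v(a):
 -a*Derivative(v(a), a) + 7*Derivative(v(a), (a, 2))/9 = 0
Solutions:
 v(a) = C1 + C2*erfi(3*sqrt(14)*a/14)


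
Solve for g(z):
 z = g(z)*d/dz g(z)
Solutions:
 g(z) = -sqrt(C1 + z^2)
 g(z) = sqrt(C1 + z^2)


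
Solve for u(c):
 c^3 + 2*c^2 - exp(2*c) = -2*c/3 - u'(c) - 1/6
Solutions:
 u(c) = C1 - c^4/4 - 2*c^3/3 - c^2/3 - c/6 + exp(2*c)/2


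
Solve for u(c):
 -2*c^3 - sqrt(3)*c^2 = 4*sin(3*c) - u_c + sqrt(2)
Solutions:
 u(c) = C1 + c^4/2 + sqrt(3)*c^3/3 + sqrt(2)*c - 4*cos(3*c)/3


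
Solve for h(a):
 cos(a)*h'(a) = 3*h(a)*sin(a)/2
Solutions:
 h(a) = C1/cos(a)^(3/2)


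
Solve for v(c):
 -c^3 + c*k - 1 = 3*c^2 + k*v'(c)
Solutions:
 v(c) = C1 - c^4/(4*k) - c^3/k + c^2/2 - c/k


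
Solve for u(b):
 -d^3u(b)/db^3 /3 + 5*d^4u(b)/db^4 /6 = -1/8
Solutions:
 u(b) = C1 + C2*b + C3*b^2 + C4*exp(2*b/5) + b^3/16


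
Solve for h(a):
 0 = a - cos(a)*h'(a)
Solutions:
 h(a) = C1 + Integral(a/cos(a), a)


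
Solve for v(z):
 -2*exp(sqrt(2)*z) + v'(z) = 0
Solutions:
 v(z) = C1 + sqrt(2)*exp(sqrt(2)*z)


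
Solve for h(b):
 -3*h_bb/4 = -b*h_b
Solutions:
 h(b) = C1 + C2*erfi(sqrt(6)*b/3)


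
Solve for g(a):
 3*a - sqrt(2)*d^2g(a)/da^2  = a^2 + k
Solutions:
 g(a) = C1 + C2*a - sqrt(2)*a^4/24 + sqrt(2)*a^3/4 - sqrt(2)*a^2*k/4


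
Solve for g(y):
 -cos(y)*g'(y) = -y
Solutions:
 g(y) = C1 + Integral(y/cos(y), y)


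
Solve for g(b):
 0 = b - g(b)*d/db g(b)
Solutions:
 g(b) = -sqrt(C1 + b^2)
 g(b) = sqrt(C1 + b^2)


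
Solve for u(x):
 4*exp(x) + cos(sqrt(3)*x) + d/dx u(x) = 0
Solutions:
 u(x) = C1 - 4*exp(x) - sqrt(3)*sin(sqrt(3)*x)/3


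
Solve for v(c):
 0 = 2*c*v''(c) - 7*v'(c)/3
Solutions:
 v(c) = C1 + C2*c^(13/6)


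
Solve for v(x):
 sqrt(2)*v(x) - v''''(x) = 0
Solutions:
 v(x) = C1*exp(-2^(1/8)*x) + C2*exp(2^(1/8)*x) + C3*sin(2^(1/8)*x) + C4*cos(2^(1/8)*x)


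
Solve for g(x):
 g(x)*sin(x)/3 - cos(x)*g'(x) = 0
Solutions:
 g(x) = C1/cos(x)^(1/3)


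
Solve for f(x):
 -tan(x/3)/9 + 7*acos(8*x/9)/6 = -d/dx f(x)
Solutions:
 f(x) = C1 - 7*x*acos(8*x/9)/6 + 7*sqrt(81 - 64*x^2)/48 - log(cos(x/3))/3


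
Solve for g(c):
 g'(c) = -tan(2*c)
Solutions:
 g(c) = C1 + log(cos(2*c))/2


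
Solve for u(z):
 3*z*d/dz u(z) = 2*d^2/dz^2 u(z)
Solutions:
 u(z) = C1 + C2*erfi(sqrt(3)*z/2)


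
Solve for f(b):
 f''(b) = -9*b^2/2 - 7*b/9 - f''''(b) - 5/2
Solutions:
 f(b) = C1 + C2*b + C3*sin(b) + C4*cos(b) - 3*b^4/8 - 7*b^3/54 + 13*b^2/4


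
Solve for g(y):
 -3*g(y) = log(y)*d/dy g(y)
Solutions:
 g(y) = C1*exp(-3*li(y))


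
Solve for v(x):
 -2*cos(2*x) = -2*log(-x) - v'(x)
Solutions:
 v(x) = C1 - 2*x*log(-x) + 2*x + sin(2*x)


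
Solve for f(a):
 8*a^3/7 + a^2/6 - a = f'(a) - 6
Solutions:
 f(a) = C1 + 2*a^4/7 + a^3/18 - a^2/2 + 6*a


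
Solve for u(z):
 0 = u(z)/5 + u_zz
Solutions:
 u(z) = C1*sin(sqrt(5)*z/5) + C2*cos(sqrt(5)*z/5)


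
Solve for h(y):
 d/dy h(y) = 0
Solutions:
 h(y) = C1


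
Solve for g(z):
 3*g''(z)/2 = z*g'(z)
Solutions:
 g(z) = C1 + C2*erfi(sqrt(3)*z/3)


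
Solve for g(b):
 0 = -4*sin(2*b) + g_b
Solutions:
 g(b) = C1 - 2*cos(2*b)


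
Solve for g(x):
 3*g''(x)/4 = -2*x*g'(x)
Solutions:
 g(x) = C1 + C2*erf(2*sqrt(3)*x/3)


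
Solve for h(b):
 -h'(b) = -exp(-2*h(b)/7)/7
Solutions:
 h(b) = 7*log(-sqrt(C1 + b)) - 7*log(7) + 7*log(2)/2
 h(b) = 7*log(C1 + b)/2 - 7*log(7) + 7*log(2)/2


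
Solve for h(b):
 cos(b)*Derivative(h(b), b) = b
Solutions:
 h(b) = C1 + Integral(b/cos(b), b)


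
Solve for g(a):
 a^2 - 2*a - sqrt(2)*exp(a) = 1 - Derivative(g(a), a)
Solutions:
 g(a) = C1 - a^3/3 + a^2 + a + sqrt(2)*exp(a)


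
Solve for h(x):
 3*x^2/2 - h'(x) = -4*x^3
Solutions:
 h(x) = C1 + x^4 + x^3/2


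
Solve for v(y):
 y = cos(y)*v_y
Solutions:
 v(y) = C1 + Integral(y/cos(y), y)


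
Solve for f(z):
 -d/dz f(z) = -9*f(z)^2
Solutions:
 f(z) = -1/(C1 + 9*z)


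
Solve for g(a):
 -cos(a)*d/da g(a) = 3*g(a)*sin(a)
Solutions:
 g(a) = C1*cos(a)^3


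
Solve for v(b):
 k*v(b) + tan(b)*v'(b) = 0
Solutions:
 v(b) = C1*exp(-k*log(sin(b)))


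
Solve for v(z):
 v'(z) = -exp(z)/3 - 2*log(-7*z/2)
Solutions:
 v(z) = C1 - 2*z*log(-z) + 2*z*(-log(7) + log(2) + 1) - exp(z)/3


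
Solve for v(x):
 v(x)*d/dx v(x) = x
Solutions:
 v(x) = -sqrt(C1 + x^2)
 v(x) = sqrt(C1 + x^2)


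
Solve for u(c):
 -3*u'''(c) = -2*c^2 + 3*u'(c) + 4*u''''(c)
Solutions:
 u(c) = C1 + C2*exp(c*(-2 + (4*sqrt(39) + 25)^(-1/3) + (4*sqrt(39) + 25)^(1/3))/8)*sin(sqrt(3)*c*(-(4*sqrt(39) + 25)^(1/3) + (4*sqrt(39) + 25)^(-1/3))/8) + C3*exp(c*(-2 + (4*sqrt(39) + 25)^(-1/3) + (4*sqrt(39) + 25)^(1/3))/8)*cos(sqrt(3)*c*(-(4*sqrt(39) + 25)^(1/3) + (4*sqrt(39) + 25)^(-1/3))/8) + C4*exp(-c*((4*sqrt(39) + 25)^(-1/3) + 1 + (4*sqrt(39) + 25)^(1/3))/4) + 2*c^3/9 - 4*c/3


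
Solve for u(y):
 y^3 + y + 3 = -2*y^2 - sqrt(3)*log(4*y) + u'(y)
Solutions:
 u(y) = C1 + y^4/4 + 2*y^3/3 + y^2/2 + sqrt(3)*y*log(y) - sqrt(3)*y + 2*sqrt(3)*y*log(2) + 3*y


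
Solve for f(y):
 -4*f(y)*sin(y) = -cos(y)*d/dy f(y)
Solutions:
 f(y) = C1/cos(y)^4


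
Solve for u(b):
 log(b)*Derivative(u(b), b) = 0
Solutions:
 u(b) = C1


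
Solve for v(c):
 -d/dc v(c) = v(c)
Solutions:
 v(c) = C1*exp(-c)


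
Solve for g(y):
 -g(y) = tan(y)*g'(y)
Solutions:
 g(y) = C1/sin(y)


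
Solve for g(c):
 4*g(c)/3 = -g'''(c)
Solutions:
 g(c) = C3*exp(-6^(2/3)*c/3) + (C1*sin(2^(2/3)*3^(1/6)*c/2) + C2*cos(2^(2/3)*3^(1/6)*c/2))*exp(6^(2/3)*c/6)


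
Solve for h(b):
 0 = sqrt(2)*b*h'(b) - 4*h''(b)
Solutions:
 h(b) = C1 + C2*erfi(2^(3/4)*b/4)


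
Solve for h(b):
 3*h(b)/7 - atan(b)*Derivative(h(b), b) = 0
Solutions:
 h(b) = C1*exp(3*Integral(1/atan(b), b)/7)


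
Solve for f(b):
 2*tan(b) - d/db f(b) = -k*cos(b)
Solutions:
 f(b) = C1 + k*sin(b) - 2*log(cos(b))


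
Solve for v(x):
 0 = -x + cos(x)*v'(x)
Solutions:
 v(x) = C1 + Integral(x/cos(x), x)


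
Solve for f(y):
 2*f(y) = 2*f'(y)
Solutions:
 f(y) = C1*exp(y)


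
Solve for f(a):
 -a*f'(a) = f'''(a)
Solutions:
 f(a) = C1 + Integral(C2*airyai(-a) + C3*airybi(-a), a)


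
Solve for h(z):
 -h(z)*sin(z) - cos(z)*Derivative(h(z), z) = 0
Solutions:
 h(z) = C1*cos(z)


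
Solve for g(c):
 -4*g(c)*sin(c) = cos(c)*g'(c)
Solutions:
 g(c) = C1*cos(c)^4


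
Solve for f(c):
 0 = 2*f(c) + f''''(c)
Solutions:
 f(c) = (C1*sin(2^(3/4)*c/2) + C2*cos(2^(3/4)*c/2))*exp(-2^(3/4)*c/2) + (C3*sin(2^(3/4)*c/2) + C4*cos(2^(3/4)*c/2))*exp(2^(3/4)*c/2)


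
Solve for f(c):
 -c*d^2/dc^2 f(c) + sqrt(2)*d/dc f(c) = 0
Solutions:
 f(c) = C1 + C2*c^(1 + sqrt(2))


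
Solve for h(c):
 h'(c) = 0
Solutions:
 h(c) = C1


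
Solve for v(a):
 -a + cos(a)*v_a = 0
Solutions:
 v(a) = C1 + Integral(a/cos(a), a)


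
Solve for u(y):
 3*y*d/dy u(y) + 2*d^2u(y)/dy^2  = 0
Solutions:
 u(y) = C1 + C2*erf(sqrt(3)*y/2)


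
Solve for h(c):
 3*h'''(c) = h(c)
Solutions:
 h(c) = C3*exp(3^(2/3)*c/3) + (C1*sin(3^(1/6)*c/2) + C2*cos(3^(1/6)*c/2))*exp(-3^(2/3)*c/6)


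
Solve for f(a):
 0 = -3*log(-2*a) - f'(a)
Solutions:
 f(a) = C1 - 3*a*log(-a) + 3*a*(1 - log(2))


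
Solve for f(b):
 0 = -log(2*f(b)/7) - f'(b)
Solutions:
 Integral(1/(log(_y) - log(7) + log(2)), (_y, f(b))) = C1 - b


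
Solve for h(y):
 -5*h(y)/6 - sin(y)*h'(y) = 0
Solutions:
 h(y) = C1*(cos(y) + 1)^(5/12)/(cos(y) - 1)^(5/12)


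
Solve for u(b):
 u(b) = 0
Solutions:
 u(b) = 0


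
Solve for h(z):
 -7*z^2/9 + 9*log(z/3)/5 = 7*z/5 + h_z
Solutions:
 h(z) = C1 - 7*z^3/27 - 7*z^2/10 + 9*z*log(z)/5 - 9*z*log(3)/5 - 9*z/5


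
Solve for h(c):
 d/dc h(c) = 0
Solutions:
 h(c) = C1


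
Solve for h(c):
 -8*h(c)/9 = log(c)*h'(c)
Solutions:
 h(c) = C1*exp(-8*li(c)/9)


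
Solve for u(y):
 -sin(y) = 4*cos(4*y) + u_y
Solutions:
 u(y) = C1 - sin(4*y) + cos(y)


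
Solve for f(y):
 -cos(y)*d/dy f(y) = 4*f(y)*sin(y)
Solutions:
 f(y) = C1*cos(y)^4


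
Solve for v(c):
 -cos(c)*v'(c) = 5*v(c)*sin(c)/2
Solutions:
 v(c) = C1*cos(c)^(5/2)


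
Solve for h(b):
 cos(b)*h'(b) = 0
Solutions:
 h(b) = C1


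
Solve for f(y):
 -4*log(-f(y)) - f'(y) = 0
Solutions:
 -li(-f(y)) = C1 - 4*y


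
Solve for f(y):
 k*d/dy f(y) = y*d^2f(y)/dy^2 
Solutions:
 f(y) = C1 + y^(re(k) + 1)*(C2*sin(log(y)*Abs(im(k))) + C3*cos(log(y)*im(k)))


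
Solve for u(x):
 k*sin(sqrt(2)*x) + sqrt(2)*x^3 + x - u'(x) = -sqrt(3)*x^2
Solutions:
 u(x) = C1 - sqrt(2)*k*cos(sqrt(2)*x)/2 + sqrt(2)*x^4/4 + sqrt(3)*x^3/3 + x^2/2


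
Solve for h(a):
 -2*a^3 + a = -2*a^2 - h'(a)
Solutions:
 h(a) = C1 + a^4/2 - 2*a^3/3 - a^2/2


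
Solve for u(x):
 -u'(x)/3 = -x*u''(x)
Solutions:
 u(x) = C1 + C2*x^(4/3)


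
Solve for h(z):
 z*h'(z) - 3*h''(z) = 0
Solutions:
 h(z) = C1 + C2*erfi(sqrt(6)*z/6)


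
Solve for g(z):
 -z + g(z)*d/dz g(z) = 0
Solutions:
 g(z) = -sqrt(C1 + z^2)
 g(z) = sqrt(C1 + z^2)


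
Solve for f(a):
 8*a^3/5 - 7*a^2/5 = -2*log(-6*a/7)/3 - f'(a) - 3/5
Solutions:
 f(a) = C1 - 2*a^4/5 + 7*a^3/15 - 2*a*log(-a)/3 + a*(-10*log(6) + 1 + 10*log(7))/15


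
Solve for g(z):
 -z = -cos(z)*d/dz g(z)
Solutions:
 g(z) = C1 + Integral(z/cos(z), z)


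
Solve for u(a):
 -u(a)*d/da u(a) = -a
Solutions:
 u(a) = -sqrt(C1 + a^2)
 u(a) = sqrt(C1 + a^2)


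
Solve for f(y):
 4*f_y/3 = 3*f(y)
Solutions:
 f(y) = C1*exp(9*y/4)


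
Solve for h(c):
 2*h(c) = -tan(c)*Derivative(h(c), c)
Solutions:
 h(c) = C1/sin(c)^2


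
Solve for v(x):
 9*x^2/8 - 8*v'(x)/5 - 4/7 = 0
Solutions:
 v(x) = C1 + 15*x^3/64 - 5*x/14


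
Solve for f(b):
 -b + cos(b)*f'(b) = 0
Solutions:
 f(b) = C1 + Integral(b/cos(b), b)


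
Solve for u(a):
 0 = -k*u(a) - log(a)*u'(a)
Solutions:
 u(a) = C1*exp(-k*li(a))


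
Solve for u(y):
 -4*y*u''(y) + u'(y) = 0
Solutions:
 u(y) = C1 + C2*y^(5/4)


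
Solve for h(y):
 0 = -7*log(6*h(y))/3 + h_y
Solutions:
 -3*Integral(1/(log(_y) + log(6)), (_y, h(y)))/7 = C1 - y


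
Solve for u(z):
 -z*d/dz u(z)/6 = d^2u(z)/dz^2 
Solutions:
 u(z) = C1 + C2*erf(sqrt(3)*z/6)


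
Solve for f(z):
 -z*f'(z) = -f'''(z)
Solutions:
 f(z) = C1 + Integral(C2*airyai(z) + C3*airybi(z), z)


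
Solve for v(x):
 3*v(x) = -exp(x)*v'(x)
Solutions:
 v(x) = C1*exp(3*exp(-x))


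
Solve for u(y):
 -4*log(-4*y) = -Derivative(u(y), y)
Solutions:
 u(y) = C1 + 4*y*log(-y) + 4*y*(-1 + 2*log(2))


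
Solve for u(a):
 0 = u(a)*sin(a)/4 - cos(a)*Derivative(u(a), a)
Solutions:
 u(a) = C1/cos(a)^(1/4)


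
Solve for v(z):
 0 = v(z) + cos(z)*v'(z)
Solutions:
 v(z) = C1*sqrt(sin(z) - 1)/sqrt(sin(z) + 1)


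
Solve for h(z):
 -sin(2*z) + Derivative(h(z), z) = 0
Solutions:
 h(z) = C1 - cos(2*z)/2


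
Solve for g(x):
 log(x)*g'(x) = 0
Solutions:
 g(x) = C1


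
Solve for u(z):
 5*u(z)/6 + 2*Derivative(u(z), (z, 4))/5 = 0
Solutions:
 u(z) = (C1*sin(3^(3/4)*sqrt(5)*z/6) + C2*cos(3^(3/4)*sqrt(5)*z/6))*exp(-3^(3/4)*sqrt(5)*z/6) + (C3*sin(3^(3/4)*sqrt(5)*z/6) + C4*cos(3^(3/4)*sqrt(5)*z/6))*exp(3^(3/4)*sqrt(5)*z/6)


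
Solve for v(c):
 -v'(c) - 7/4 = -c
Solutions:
 v(c) = C1 + c^2/2 - 7*c/4


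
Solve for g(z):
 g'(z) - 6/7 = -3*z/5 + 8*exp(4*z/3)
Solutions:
 g(z) = C1 - 3*z^2/10 + 6*z/7 + 6*exp(4*z/3)


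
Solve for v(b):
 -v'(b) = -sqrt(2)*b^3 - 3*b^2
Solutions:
 v(b) = C1 + sqrt(2)*b^4/4 + b^3


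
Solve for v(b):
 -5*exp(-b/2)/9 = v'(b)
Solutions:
 v(b) = C1 + 10*exp(-b/2)/9


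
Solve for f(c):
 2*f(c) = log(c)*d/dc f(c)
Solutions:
 f(c) = C1*exp(2*li(c))


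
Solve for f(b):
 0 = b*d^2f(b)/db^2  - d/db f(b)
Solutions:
 f(b) = C1 + C2*b^2


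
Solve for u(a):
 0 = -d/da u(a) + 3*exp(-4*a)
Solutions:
 u(a) = C1 - 3*exp(-4*a)/4


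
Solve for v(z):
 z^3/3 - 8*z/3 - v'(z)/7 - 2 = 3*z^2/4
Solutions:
 v(z) = C1 + 7*z^4/12 - 7*z^3/4 - 28*z^2/3 - 14*z


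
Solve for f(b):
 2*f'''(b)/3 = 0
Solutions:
 f(b) = C1 + C2*b + C3*b^2


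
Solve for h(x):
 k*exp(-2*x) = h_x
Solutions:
 h(x) = C1 - k*exp(-2*x)/2


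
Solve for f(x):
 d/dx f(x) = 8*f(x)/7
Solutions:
 f(x) = C1*exp(8*x/7)


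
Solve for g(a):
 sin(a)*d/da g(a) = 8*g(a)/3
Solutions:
 g(a) = C1*(cos(a) - 1)^(4/3)/(cos(a) + 1)^(4/3)


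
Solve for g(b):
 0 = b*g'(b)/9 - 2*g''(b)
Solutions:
 g(b) = C1 + C2*erfi(b/6)


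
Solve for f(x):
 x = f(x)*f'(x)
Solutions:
 f(x) = -sqrt(C1 + x^2)
 f(x) = sqrt(C1 + x^2)


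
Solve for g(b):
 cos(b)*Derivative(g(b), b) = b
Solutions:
 g(b) = C1 + Integral(b/cos(b), b)


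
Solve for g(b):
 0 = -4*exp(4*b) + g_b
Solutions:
 g(b) = C1 + exp(4*b)


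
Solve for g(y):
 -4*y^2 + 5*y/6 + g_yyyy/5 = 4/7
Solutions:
 g(y) = C1 + C2*y + C3*y^2 + C4*y^3 + y^6/18 - 5*y^5/144 + 5*y^4/42


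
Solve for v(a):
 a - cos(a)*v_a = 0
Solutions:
 v(a) = C1 + Integral(a/cos(a), a)


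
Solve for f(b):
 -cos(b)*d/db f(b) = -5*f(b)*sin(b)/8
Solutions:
 f(b) = C1/cos(b)^(5/8)


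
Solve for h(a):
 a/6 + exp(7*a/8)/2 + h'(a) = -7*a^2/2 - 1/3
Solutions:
 h(a) = C1 - 7*a^3/6 - a^2/12 - a/3 - 4*exp(7*a/8)/7


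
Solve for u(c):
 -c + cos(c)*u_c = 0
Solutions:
 u(c) = C1 + Integral(c/cos(c), c)


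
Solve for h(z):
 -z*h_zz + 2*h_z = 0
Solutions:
 h(z) = C1 + C2*z^3


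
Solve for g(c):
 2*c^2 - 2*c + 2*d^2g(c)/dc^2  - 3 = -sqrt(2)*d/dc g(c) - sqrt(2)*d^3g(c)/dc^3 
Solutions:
 g(c) = C1 - sqrt(2)*c^3/3 + sqrt(2)*c^2/2 + 2*c^2 - 2*c - sqrt(2)*c/2 + (C2*sin(sqrt(2)*c/2) + C3*cos(sqrt(2)*c/2))*exp(-sqrt(2)*c/2)


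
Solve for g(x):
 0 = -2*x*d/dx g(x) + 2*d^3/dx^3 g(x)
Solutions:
 g(x) = C1 + Integral(C2*airyai(x) + C3*airybi(x), x)


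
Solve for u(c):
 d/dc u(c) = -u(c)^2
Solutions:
 u(c) = 1/(C1 + c)


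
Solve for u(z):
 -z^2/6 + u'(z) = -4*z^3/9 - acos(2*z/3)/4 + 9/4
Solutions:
 u(z) = C1 - z^4/9 + z^3/18 - z*acos(2*z/3)/4 + 9*z/4 + sqrt(9 - 4*z^2)/8


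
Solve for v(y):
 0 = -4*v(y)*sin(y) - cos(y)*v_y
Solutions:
 v(y) = C1*cos(y)^4


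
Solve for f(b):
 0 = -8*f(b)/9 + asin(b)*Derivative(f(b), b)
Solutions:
 f(b) = C1*exp(8*Integral(1/asin(b), b)/9)


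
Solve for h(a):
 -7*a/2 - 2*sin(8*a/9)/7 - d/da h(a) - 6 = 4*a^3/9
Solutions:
 h(a) = C1 - a^4/9 - 7*a^2/4 - 6*a + 9*cos(8*a/9)/28


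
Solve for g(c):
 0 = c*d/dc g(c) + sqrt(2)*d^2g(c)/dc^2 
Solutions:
 g(c) = C1 + C2*erf(2^(1/4)*c/2)


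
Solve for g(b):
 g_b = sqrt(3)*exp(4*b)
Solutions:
 g(b) = C1 + sqrt(3)*exp(4*b)/4


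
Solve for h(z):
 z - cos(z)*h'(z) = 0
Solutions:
 h(z) = C1 + Integral(z/cos(z), z)


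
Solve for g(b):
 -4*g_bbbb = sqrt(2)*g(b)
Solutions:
 g(b) = (C1*sin(2^(1/8)*b/2) + C2*cos(2^(1/8)*b/2))*exp(-2^(1/8)*b/2) + (C3*sin(2^(1/8)*b/2) + C4*cos(2^(1/8)*b/2))*exp(2^(1/8)*b/2)


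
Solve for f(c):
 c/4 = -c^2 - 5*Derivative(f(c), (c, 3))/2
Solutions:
 f(c) = C1 + C2*c + C3*c^2 - c^5/150 - c^4/240


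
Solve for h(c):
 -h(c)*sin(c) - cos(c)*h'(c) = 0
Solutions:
 h(c) = C1*cos(c)


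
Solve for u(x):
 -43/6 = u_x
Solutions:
 u(x) = C1 - 43*x/6


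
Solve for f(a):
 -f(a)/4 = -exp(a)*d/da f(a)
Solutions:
 f(a) = C1*exp(-exp(-a)/4)


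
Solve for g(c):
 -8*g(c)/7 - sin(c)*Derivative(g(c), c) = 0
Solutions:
 g(c) = C1*(cos(c) + 1)^(4/7)/(cos(c) - 1)^(4/7)


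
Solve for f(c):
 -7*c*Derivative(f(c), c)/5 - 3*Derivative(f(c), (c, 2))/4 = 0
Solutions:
 f(c) = C1 + C2*erf(sqrt(210)*c/15)


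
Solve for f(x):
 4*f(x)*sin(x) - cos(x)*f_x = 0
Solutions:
 f(x) = C1/cos(x)^4


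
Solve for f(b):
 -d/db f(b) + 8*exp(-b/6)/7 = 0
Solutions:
 f(b) = C1 - 48*exp(-b/6)/7


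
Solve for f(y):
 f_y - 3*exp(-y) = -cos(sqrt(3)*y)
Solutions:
 f(y) = C1 - sqrt(3)*sin(sqrt(3)*y)/3 - 3*exp(-y)


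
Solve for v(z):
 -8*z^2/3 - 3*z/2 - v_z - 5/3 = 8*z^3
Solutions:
 v(z) = C1 - 2*z^4 - 8*z^3/9 - 3*z^2/4 - 5*z/3


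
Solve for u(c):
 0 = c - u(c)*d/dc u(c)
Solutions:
 u(c) = -sqrt(C1 + c^2)
 u(c) = sqrt(C1 + c^2)


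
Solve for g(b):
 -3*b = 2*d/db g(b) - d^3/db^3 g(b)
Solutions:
 g(b) = C1 + C2*exp(-sqrt(2)*b) + C3*exp(sqrt(2)*b) - 3*b^2/4


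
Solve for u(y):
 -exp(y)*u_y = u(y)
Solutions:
 u(y) = C1*exp(exp(-y))


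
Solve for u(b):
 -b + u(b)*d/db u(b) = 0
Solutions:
 u(b) = -sqrt(C1 + b^2)
 u(b) = sqrt(C1 + b^2)


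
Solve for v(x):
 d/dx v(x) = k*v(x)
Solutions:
 v(x) = C1*exp(k*x)


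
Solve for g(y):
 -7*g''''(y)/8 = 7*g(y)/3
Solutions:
 g(y) = (C1*sin(2^(1/4)*3^(3/4)*y/3) + C2*cos(2^(1/4)*3^(3/4)*y/3))*exp(-2^(1/4)*3^(3/4)*y/3) + (C3*sin(2^(1/4)*3^(3/4)*y/3) + C4*cos(2^(1/4)*3^(3/4)*y/3))*exp(2^(1/4)*3^(3/4)*y/3)


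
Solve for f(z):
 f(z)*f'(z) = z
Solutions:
 f(z) = -sqrt(C1 + z^2)
 f(z) = sqrt(C1 + z^2)


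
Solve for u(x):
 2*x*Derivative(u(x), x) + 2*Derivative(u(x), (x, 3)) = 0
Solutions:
 u(x) = C1 + Integral(C2*airyai(-x) + C3*airybi(-x), x)


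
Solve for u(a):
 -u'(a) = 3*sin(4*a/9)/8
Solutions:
 u(a) = C1 + 27*cos(4*a/9)/32


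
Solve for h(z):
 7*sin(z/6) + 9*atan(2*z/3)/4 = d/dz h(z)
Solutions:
 h(z) = C1 + 9*z*atan(2*z/3)/4 - 27*log(4*z^2 + 9)/16 - 42*cos(z/6)


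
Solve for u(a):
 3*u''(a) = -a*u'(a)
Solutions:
 u(a) = C1 + C2*erf(sqrt(6)*a/6)


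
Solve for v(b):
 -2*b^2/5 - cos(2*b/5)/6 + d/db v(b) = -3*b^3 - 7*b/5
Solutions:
 v(b) = C1 - 3*b^4/4 + 2*b^3/15 - 7*b^2/10 + 5*sin(2*b/5)/12


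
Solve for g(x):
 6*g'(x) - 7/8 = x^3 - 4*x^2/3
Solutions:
 g(x) = C1 + x^4/24 - 2*x^3/27 + 7*x/48


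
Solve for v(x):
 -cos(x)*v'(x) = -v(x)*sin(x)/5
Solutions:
 v(x) = C1/cos(x)^(1/5)


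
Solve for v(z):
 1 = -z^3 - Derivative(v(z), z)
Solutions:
 v(z) = C1 - z^4/4 - z


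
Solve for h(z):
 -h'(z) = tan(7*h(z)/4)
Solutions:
 h(z) = -4*asin(C1*exp(-7*z/4))/7 + 4*pi/7
 h(z) = 4*asin(C1*exp(-7*z/4))/7


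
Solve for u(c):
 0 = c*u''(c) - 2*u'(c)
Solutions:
 u(c) = C1 + C2*c^3


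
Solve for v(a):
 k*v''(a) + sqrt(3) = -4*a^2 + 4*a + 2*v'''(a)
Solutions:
 v(a) = C1 + C2*a + C3*exp(a*k/2) - a^4/(3*k) + 2*a^3*(1 - 4/k)/(3*k) + a^2*(-sqrt(3)/2 + 4/k - 16/k^2)/k


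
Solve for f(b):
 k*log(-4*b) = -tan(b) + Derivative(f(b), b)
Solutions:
 f(b) = C1 + b*k*(log(-b) - 1) + 2*b*k*log(2) - log(cos(b))


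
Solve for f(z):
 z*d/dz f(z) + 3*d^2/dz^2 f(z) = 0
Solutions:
 f(z) = C1 + C2*erf(sqrt(6)*z/6)


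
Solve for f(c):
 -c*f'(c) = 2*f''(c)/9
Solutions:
 f(c) = C1 + C2*erf(3*c/2)


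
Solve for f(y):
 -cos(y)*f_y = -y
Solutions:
 f(y) = C1 + Integral(y/cos(y), y)


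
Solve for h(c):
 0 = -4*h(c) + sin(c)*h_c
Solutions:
 h(c) = C1*(cos(c)^2 - 2*cos(c) + 1)/(cos(c)^2 + 2*cos(c) + 1)


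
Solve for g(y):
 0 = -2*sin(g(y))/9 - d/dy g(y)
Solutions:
 2*y/9 + log(cos(g(y)) - 1)/2 - log(cos(g(y)) + 1)/2 = C1


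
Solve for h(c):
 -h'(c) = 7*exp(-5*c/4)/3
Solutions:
 h(c) = C1 + 28*exp(-5*c/4)/15


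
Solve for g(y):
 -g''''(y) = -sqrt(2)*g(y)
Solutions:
 g(y) = C1*exp(-2^(1/8)*y) + C2*exp(2^(1/8)*y) + C3*sin(2^(1/8)*y) + C4*cos(2^(1/8)*y)


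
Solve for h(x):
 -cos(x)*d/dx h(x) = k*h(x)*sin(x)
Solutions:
 h(x) = C1*exp(k*log(cos(x)))


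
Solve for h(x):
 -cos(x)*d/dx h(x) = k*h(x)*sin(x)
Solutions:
 h(x) = C1*exp(k*log(cos(x)))


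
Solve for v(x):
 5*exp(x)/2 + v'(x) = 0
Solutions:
 v(x) = C1 - 5*exp(x)/2


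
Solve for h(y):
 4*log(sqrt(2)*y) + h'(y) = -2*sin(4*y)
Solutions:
 h(y) = C1 - 4*y*log(y) - 2*y*log(2) + 4*y + cos(4*y)/2


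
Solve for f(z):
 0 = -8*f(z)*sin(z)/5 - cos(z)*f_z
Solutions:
 f(z) = C1*cos(z)^(8/5)


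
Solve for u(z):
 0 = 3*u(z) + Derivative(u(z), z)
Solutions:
 u(z) = C1*exp(-3*z)


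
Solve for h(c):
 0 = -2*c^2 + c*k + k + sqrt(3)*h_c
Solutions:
 h(c) = C1 + 2*sqrt(3)*c^3/9 - sqrt(3)*c^2*k/6 - sqrt(3)*c*k/3


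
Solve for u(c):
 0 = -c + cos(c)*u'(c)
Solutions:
 u(c) = C1 + Integral(c/cos(c), c)


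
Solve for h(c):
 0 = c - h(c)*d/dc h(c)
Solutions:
 h(c) = -sqrt(C1 + c^2)
 h(c) = sqrt(C1 + c^2)


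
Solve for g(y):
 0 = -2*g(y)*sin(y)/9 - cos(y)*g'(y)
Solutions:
 g(y) = C1*cos(y)^(2/9)


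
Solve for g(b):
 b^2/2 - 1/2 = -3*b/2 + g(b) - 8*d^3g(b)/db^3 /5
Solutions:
 g(b) = C3*exp(5^(1/3)*b/2) + b^2/2 + 3*b/2 + (C1*sin(sqrt(3)*5^(1/3)*b/4) + C2*cos(sqrt(3)*5^(1/3)*b/4))*exp(-5^(1/3)*b/4) - 1/2


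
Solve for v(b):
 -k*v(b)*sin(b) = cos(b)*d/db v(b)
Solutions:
 v(b) = C1*exp(k*log(cos(b)))


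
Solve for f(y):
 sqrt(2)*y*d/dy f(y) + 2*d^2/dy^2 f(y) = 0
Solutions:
 f(y) = C1 + C2*erf(2^(1/4)*y/2)


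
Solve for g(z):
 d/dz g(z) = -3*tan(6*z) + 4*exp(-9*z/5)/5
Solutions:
 g(z) = C1 - log(tan(6*z)^2 + 1)/4 - 4*exp(-9*z/5)/9


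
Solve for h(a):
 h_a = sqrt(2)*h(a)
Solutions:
 h(a) = C1*exp(sqrt(2)*a)


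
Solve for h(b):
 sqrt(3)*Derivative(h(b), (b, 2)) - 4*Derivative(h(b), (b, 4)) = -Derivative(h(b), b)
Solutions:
 h(b) = C1 + C2*exp(-b*(3^(5/6)/(sqrt(9 - sqrt(3)) + 3)^(1/3) + 3^(2/3)*(sqrt(9 - sqrt(3)) + 3)^(1/3))/12)*sin(b*(-3^(1/6)*(sqrt(9 - sqrt(3)) + 3)^(1/3) + 3^(1/3)/(sqrt(9 - sqrt(3)) + 3)^(1/3))/4) + C3*exp(-b*(3^(5/6)/(sqrt(9 - sqrt(3)) + 3)^(1/3) + 3^(2/3)*(sqrt(9 - sqrt(3)) + 3)^(1/3))/12)*cos(b*(-3^(1/6)*(sqrt(9 - sqrt(3)) + 3)^(1/3) + 3^(1/3)/(sqrt(9 - sqrt(3)) + 3)^(1/3))/4) + C4*exp(b*(3^(5/6)/(sqrt(9 - sqrt(3)) + 3)^(1/3) + 3^(2/3)*(sqrt(9 - sqrt(3)) + 3)^(1/3))/6)


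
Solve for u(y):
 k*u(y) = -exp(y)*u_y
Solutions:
 u(y) = C1*exp(k*exp(-y))


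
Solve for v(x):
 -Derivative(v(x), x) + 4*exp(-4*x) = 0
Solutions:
 v(x) = C1 - exp(-4*x)


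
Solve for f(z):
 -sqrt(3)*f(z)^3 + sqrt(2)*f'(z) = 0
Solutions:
 f(z) = -sqrt(-1/(C1 + sqrt(6)*z))
 f(z) = sqrt(-1/(C1 + sqrt(6)*z))


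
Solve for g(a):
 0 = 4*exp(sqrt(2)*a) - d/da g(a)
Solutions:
 g(a) = C1 + 2*sqrt(2)*exp(sqrt(2)*a)


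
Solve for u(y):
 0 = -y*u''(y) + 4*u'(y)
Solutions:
 u(y) = C1 + C2*y^5


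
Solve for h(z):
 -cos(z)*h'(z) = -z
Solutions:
 h(z) = C1 + Integral(z/cos(z), z)


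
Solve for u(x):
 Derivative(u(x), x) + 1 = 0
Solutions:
 u(x) = C1 - x


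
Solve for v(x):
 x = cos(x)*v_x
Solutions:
 v(x) = C1 + Integral(x/cos(x), x)


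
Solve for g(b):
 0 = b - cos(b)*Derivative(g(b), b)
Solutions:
 g(b) = C1 + Integral(b/cos(b), b)


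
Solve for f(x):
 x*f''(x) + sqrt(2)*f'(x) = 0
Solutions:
 f(x) = C1 + C2*x^(1 - sqrt(2))


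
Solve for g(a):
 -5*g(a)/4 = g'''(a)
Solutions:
 g(a) = C3*exp(-10^(1/3)*a/2) + (C1*sin(10^(1/3)*sqrt(3)*a/4) + C2*cos(10^(1/3)*sqrt(3)*a/4))*exp(10^(1/3)*a/4)


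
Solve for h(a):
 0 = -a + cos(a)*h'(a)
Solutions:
 h(a) = C1 + Integral(a/cos(a), a)


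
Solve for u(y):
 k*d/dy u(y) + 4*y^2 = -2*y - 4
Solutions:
 u(y) = C1 - 4*y^3/(3*k) - y^2/k - 4*y/k


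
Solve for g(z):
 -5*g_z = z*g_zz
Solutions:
 g(z) = C1 + C2/z^4


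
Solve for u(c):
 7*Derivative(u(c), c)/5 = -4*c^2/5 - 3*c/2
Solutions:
 u(c) = C1 - 4*c^3/21 - 15*c^2/28


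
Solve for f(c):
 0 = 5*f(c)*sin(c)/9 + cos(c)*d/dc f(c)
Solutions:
 f(c) = C1*cos(c)^(5/9)


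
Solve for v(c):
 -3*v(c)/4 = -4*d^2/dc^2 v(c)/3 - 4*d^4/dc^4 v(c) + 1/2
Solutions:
 v(c) = C1*exp(-sqrt(3)*c*sqrt(-2 + sqrt(31))/6) + C2*exp(sqrt(3)*c*sqrt(-2 + sqrt(31))/6) + C3*sin(sqrt(3)*c*sqrt(2 + sqrt(31))/6) + C4*cos(sqrt(3)*c*sqrt(2 + sqrt(31))/6) - 2/3


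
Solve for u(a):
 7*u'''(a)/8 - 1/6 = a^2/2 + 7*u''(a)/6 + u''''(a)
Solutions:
 u(a) = C1 + C2*a - a^4/28 - 3*a^3/28 + 43*a^2/784 + (C3*sin(sqrt(2247)*a/48) + C4*cos(sqrt(2247)*a/48))*exp(7*a/16)


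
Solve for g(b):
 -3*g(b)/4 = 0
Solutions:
 g(b) = 0


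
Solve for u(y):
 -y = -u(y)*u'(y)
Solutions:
 u(y) = -sqrt(C1 + y^2)
 u(y) = sqrt(C1 + y^2)


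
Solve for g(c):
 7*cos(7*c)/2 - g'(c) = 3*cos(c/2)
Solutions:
 g(c) = C1 - 6*sin(c/2) + sin(7*c)/2


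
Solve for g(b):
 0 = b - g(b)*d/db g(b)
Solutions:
 g(b) = -sqrt(C1 + b^2)
 g(b) = sqrt(C1 + b^2)


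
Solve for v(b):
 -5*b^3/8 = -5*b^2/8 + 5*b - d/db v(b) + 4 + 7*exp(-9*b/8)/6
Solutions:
 v(b) = C1 + 5*b^4/32 - 5*b^3/24 + 5*b^2/2 + 4*b - 28*exp(-9*b/8)/27


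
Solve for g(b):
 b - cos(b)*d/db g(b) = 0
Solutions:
 g(b) = C1 + Integral(b/cos(b), b)


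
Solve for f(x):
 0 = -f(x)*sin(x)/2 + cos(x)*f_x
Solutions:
 f(x) = C1/sqrt(cos(x))


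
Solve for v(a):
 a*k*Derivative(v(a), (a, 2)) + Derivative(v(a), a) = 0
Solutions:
 v(a) = C1 + a^(((re(k) - 1)*re(k) + im(k)^2)/(re(k)^2 + im(k)^2))*(C2*sin(log(a)*Abs(im(k))/(re(k)^2 + im(k)^2)) + C3*cos(log(a)*im(k)/(re(k)^2 + im(k)^2)))


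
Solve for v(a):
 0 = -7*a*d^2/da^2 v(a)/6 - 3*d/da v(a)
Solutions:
 v(a) = C1 + C2/a^(11/7)


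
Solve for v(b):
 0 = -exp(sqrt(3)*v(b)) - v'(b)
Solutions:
 v(b) = sqrt(3)*(2*log(1/(C1 + b)) - log(3))/6


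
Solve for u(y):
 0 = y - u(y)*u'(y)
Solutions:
 u(y) = -sqrt(C1 + y^2)
 u(y) = sqrt(C1 + y^2)


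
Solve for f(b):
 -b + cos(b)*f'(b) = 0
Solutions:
 f(b) = C1 + Integral(b/cos(b), b)


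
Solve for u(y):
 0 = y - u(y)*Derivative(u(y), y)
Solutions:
 u(y) = -sqrt(C1 + y^2)
 u(y) = sqrt(C1 + y^2)


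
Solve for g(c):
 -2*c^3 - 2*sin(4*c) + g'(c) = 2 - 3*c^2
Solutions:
 g(c) = C1 + c^4/2 - c^3 + 2*c - cos(4*c)/2


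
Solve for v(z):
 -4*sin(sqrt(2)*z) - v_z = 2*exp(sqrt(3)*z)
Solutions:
 v(z) = C1 - 2*sqrt(3)*exp(sqrt(3)*z)/3 + 2*sqrt(2)*cos(sqrt(2)*z)


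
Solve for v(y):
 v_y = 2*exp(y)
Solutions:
 v(y) = C1 + 2*exp(y)


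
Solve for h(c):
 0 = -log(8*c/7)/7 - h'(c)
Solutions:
 h(c) = C1 - c*log(c)/7 - 3*c*log(2)/7 + c/7 + c*log(7)/7


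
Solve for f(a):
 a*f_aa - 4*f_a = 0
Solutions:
 f(a) = C1 + C2*a^5


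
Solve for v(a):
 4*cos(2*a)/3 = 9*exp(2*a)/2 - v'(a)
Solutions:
 v(a) = C1 + 9*exp(2*a)/4 - 2*sin(2*a)/3


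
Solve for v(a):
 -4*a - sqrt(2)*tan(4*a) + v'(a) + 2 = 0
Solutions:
 v(a) = C1 + 2*a^2 - 2*a - sqrt(2)*log(cos(4*a))/4


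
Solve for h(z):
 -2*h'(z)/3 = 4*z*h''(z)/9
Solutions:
 h(z) = C1 + C2/sqrt(z)


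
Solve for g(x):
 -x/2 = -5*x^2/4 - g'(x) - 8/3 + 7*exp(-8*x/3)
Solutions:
 g(x) = C1 - 5*x^3/12 + x^2/4 - 8*x/3 - 21*exp(-8*x/3)/8


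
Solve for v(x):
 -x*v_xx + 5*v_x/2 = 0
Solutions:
 v(x) = C1 + C2*x^(7/2)


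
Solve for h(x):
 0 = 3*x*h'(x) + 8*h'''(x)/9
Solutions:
 h(x) = C1 + Integral(C2*airyai(-3*x/2) + C3*airybi(-3*x/2), x)


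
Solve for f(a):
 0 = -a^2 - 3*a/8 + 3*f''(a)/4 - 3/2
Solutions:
 f(a) = C1 + C2*a + a^4/9 + a^3/12 + a^2


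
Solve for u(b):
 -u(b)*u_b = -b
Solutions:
 u(b) = -sqrt(C1 + b^2)
 u(b) = sqrt(C1 + b^2)


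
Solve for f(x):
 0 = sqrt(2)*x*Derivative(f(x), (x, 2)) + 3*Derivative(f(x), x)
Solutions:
 f(x) = C1 + C2*x^(1 - 3*sqrt(2)/2)


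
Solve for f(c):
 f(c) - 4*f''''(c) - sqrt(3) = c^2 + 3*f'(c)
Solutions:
 f(c) = C1*exp(c*(-8/(1 + 3*sqrt(57))^(1/3) + (1 + 3*sqrt(57))^(1/3) + 4)/12)*sin(sqrt(3)*c*(8/(1 + 3*sqrt(57))^(1/3) + (1 + 3*sqrt(57))^(1/3))/12) + C2*exp(c*(-8/(1 + 3*sqrt(57))^(1/3) + (1 + 3*sqrt(57))^(1/3) + 4)/12)*cos(sqrt(3)*c*(8/(1 + 3*sqrt(57))^(1/3) + (1 + 3*sqrt(57))^(1/3))/12) + C3*exp(-c) + C4*exp(c*(-(1 + 3*sqrt(57))^(1/3) + 2 + 8/(1 + 3*sqrt(57))^(1/3))/6) + c^2 + 6*c + sqrt(3) + 18


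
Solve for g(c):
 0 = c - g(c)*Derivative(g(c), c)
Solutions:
 g(c) = -sqrt(C1 + c^2)
 g(c) = sqrt(C1 + c^2)


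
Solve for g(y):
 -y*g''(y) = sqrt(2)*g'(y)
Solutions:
 g(y) = C1 + C2*y^(1 - sqrt(2))


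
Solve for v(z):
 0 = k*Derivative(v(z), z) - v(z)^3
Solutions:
 v(z) = -sqrt(2)*sqrt(-k/(C1*k + z))/2
 v(z) = sqrt(2)*sqrt(-k/(C1*k + z))/2


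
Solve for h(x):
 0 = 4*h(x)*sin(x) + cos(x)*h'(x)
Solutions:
 h(x) = C1*cos(x)^4


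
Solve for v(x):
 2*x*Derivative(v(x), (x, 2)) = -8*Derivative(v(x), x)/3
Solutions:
 v(x) = C1 + C2/x^(1/3)


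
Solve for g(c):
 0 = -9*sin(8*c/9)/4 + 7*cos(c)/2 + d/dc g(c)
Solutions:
 g(c) = C1 - 7*sin(c)/2 - 81*cos(8*c/9)/32


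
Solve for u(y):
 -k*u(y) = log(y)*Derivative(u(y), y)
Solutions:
 u(y) = C1*exp(-k*li(y))


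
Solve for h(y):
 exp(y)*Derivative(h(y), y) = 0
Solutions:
 h(y) = C1


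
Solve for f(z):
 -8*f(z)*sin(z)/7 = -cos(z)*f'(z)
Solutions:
 f(z) = C1/cos(z)^(8/7)


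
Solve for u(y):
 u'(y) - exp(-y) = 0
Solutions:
 u(y) = C1 - exp(-y)


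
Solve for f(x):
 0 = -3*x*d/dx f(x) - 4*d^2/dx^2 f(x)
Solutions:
 f(x) = C1 + C2*erf(sqrt(6)*x/4)


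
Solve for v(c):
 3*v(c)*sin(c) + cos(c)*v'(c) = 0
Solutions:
 v(c) = C1*cos(c)^3


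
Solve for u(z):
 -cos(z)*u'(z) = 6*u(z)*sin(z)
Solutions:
 u(z) = C1*cos(z)^6


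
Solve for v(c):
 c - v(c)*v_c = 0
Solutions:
 v(c) = -sqrt(C1 + c^2)
 v(c) = sqrt(C1 + c^2)


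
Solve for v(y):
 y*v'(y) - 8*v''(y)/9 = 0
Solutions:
 v(y) = C1 + C2*erfi(3*y/4)


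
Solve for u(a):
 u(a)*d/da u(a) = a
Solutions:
 u(a) = -sqrt(C1 + a^2)
 u(a) = sqrt(C1 + a^2)


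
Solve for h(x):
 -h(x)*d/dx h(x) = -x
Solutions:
 h(x) = -sqrt(C1 + x^2)
 h(x) = sqrt(C1 + x^2)


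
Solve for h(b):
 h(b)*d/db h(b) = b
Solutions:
 h(b) = -sqrt(C1 + b^2)
 h(b) = sqrt(C1 + b^2)


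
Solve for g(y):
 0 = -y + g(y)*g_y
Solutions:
 g(y) = -sqrt(C1 + y^2)
 g(y) = sqrt(C1 + y^2)


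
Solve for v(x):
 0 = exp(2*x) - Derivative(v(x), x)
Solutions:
 v(x) = C1 + exp(2*x)/2


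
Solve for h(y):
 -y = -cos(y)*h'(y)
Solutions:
 h(y) = C1 + Integral(y/cos(y), y)


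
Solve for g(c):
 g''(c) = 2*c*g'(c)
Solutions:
 g(c) = C1 + C2*erfi(c)


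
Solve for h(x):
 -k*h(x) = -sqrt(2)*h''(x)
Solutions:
 h(x) = C1*exp(-2^(3/4)*sqrt(k)*x/2) + C2*exp(2^(3/4)*sqrt(k)*x/2)


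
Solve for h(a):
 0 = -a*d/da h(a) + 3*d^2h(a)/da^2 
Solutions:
 h(a) = C1 + C2*erfi(sqrt(6)*a/6)


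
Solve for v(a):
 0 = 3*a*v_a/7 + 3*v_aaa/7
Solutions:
 v(a) = C1 + Integral(C2*airyai(-a) + C3*airybi(-a), a)


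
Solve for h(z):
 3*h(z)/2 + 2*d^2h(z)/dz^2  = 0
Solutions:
 h(z) = C1*sin(sqrt(3)*z/2) + C2*cos(sqrt(3)*z/2)


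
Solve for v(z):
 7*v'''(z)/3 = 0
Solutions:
 v(z) = C1 + C2*z + C3*z^2


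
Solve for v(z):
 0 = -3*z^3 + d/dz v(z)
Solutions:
 v(z) = C1 + 3*z^4/4


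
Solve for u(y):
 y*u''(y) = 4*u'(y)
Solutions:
 u(y) = C1 + C2*y^5


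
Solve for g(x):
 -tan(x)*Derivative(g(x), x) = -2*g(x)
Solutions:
 g(x) = C1*sin(x)^2


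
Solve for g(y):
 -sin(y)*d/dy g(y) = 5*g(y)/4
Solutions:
 g(y) = C1*(cos(y) + 1)^(5/8)/(cos(y) - 1)^(5/8)


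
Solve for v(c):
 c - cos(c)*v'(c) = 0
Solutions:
 v(c) = C1 + Integral(c/cos(c), c)


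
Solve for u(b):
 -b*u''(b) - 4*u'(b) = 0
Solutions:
 u(b) = C1 + C2/b^3


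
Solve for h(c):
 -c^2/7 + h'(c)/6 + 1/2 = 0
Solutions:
 h(c) = C1 + 2*c^3/7 - 3*c


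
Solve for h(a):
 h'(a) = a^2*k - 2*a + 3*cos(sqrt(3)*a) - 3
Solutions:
 h(a) = C1 + a^3*k/3 - a^2 - 3*a + sqrt(3)*sin(sqrt(3)*a)


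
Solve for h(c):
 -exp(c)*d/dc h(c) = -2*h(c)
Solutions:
 h(c) = C1*exp(-2*exp(-c))


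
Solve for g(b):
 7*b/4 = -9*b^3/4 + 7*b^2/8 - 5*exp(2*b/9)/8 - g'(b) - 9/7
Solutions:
 g(b) = C1 - 9*b^4/16 + 7*b^3/24 - 7*b^2/8 - 9*b/7 - 45*exp(2*b/9)/16


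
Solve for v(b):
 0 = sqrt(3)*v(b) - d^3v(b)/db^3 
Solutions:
 v(b) = C3*exp(3^(1/6)*b) + (C1*sin(3^(2/3)*b/2) + C2*cos(3^(2/3)*b/2))*exp(-3^(1/6)*b/2)


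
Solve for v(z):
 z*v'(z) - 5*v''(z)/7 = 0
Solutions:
 v(z) = C1 + C2*erfi(sqrt(70)*z/10)


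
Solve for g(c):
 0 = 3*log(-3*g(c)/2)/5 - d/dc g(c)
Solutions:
 -5*Integral(1/(log(-_y) - log(2) + log(3)), (_y, g(c)))/3 = C1 - c


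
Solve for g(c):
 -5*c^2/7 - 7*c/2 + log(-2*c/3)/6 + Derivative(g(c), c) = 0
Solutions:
 g(c) = C1 + 5*c^3/21 + 7*c^2/4 - c*log(-c)/6 + c*(-log(2) + 1 + log(3))/6


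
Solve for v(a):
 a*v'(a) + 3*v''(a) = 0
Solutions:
 v(a) = C1 + C2*erf(sqrt(6)*a/6)


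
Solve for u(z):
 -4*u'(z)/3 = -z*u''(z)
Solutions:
 u(z) = C1 + C2*z^(7/3)


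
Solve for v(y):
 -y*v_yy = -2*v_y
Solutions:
 v(y) = C1 + C2*y^3


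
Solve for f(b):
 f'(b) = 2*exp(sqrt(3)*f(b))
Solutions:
 f(b) = sqrt(3)*(2*log(-1/(C1 + 2*b)) - log(3))/6


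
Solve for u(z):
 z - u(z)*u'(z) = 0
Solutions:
 u(z) = -sqrt(C1 + z^2)
 u(z) = sqrt(C1 + z^2)


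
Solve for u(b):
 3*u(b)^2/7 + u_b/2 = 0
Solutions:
 u(b) = 7/(C1 + 6*b)


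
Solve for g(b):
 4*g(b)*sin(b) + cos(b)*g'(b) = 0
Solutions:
 g(b) = C1*cos(b)^4


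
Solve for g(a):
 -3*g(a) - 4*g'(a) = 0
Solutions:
 g(a) = C1*exp(-3*a/4)


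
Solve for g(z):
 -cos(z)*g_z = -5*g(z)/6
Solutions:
 g(z) = C1*(sin(z) + 1)^(5/12)/(sin(z) - 1)^(5/12)


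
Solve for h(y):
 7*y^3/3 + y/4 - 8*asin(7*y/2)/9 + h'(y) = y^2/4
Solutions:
 h(y) = C1 - 7*y^4/12 + y^3/12 - y^2/8 + 8*y*asin(7*y/2)/9 + 8*sqrt(4 - 49*y^2)/63
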